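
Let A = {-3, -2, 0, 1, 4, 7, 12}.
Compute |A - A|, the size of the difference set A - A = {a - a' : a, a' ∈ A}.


A - A = {a - a' : a, a' ∈ A}; |A| = 7.
Bounds: 2|A|-1 ≤ |A - A| ≤ |A|² - |A| + 1, i.e. 13 ≤ |A - A| ≤ 43.
Note: 0 ∈ A - A always (from a - a). The set is symmetric: if d ∈ A - A then -d ∈ A - A.
Enumerate nonzero differences d = a - a' with a > a' (then include -d):
Positive differences: {1, 2, 3, 4, 5, 6, 7, 8, 9, 10, 11, 12, 14, 15}
Full difference set: {0} ∪ (positive diffs) ∪ (negative diffs).
|A - A| = 1 + 2·14 = 29 (matches direct enumeration: 29).

|A - A| = 29


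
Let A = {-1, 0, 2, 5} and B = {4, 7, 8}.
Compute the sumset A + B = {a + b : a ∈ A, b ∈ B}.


A + B = {a + b : a ∈ A, b ∈ B}.
Enumerate all |A|·|B| = 4·3 = 12 pairs (a, b) and collect distinct sums.
a = -1: -1+4=3, -1+7=6, -1+8=7
a = 0: 0+4=4, 0+7=7, 0+8=8
a = 2: 2+4=6, 2+7=9, 2+8=10
a = 5: 5+4=9, 5+7=12, 5+8=13
Collecting distinct sums: A + B = {3, 4, 6, 7, 8, 9, 10, 12, 13}
|A + B| = 9

A + B = {3, 4, 6, 7, 8, 9, 10, 12, 13}


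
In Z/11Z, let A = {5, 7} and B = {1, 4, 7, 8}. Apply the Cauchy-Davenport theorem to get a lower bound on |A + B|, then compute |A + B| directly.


Cauchy-Davenport: |A + B| ≥ min(p, |A| + |B| - 1) for A, B nonempty in Z/pZ.
|A| = 2, |B| = 4, p = 11.
CD lower bound = min(11, 2 + 4 - 1) = min(11, 5) = 5.
Compute A + B mod 11 directly:
a = 5: 5+1=6, 5+4=9, 5+7=1, 5+8=2
a = 7: 7+1=8, 7+4=0, 7+7=3, 7+8=4
A + B = {0, 1, 2, 3, 4, 6, 8, 9}, so |A + B| = 8.
Verify: 8 ≥ 5? Yes ✓.

CD lower bound = 5, actual |A + B| = 8.


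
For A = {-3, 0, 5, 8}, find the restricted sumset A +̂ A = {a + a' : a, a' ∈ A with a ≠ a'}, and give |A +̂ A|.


Restricted sumset: A +̂ A = {a + a' : a ∈ A, a' ∈ A, a ≠ a'}.
Equivalently, take A + A and drop any sum 2a that is achievable ONLY as a + a for a ∈ A (i.e. sums representable only with equal summands).
Enumerate pairs (a, a') with a < a' (symmetric, so each unordered pair gives one sum; this covers all a ≠ a'):
  -3 + 0 = -3
  -3 + 5 = 2
  -3 + 8 = 5
  0 + 5 = 5
  0 + 8 = 8
  5 + 8 = 13
Collected distinct sums: {-3, 2, 5, 8, 13}
|A +̂ A| = 5
(Reference bound: |A +̂ A| ≥ 2|A| - 3 for |A| ≥ 2, with |A| = 4 giving ≥ 5.)

|A +̂ A| = 5


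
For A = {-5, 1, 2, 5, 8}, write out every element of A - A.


A - A = {a - a' : a, a' ∈ A}.
Compute a - a' for each ordered pair (a, a'):
a = -5: -5--5=0, -5-1=-6, -5-2=-7, -5-5=-10, -5-8=-13
a = 1: 1--5=6, 1-1=0, 1-2=-1, 1-5=-4, 1-8=-7
a = 2: 2--5=7, 2-1=1, 2-2=0, 2-5=-3, 2-8=-6
a = 5: 5--5=10, 5-1=4, 5-2=3, 5-5=0, 5-8=-3
a = 8: 8--5=13, 8-1=7, 8-2=6, 8-5=3, 8-8=0
Collecting distinct values (and noting 0 appears from a-a):
A - A = {-13, -10, -7, -6, -4, -3, -1, 0, 1, 3, 4, 6, 7, 10, 13}
|A - A| = 15

A - A = {-13, -10, -7, -6, -4, -3, -1, 0, 1, 3, 4, 6, 7, 10, 13}


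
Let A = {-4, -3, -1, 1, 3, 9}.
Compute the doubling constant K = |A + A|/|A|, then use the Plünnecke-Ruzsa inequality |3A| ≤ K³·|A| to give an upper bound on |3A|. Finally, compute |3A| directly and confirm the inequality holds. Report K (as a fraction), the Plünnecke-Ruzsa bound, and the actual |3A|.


|A| = 6.
Step 1: Compute A + A by enumerating all 36 pairs.
A + A = {-8, -7, -6, -5, -4, -3, -2, -1, 0, 2, 4, 5, 6, 8, 10, 12, 18}, so |A + A| = 17.
Step 2: Doubling constant K = |A + A|/|A| = 17/6 = 17/6 ≈ 2.8333.
Step 3: Plünnecke-Ruzsa gives |3A| ≤ K³·|A| = (2.8333)³ · 6 ≈ 136.4722.
Step 4: Compute 3A = A + A + A directly by enumerating all triples (a,b,c) ∈ A³; |3A| = 30.
Step 5: Check 30 ≤ 136.4722? Yes ✓.

K = 17/6, Plünnecke-Ruzsa bound K³|A| ≈ 136.4722, |3A| = 30, inequality holds.


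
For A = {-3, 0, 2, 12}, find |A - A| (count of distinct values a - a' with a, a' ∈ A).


A - A = {a - a' : a, a' ∈ A}; |A| = 4.
Bounds: 2|A|-1 ≤ |A - A| ≤ |A|² - |A| + 1, i.e. 7 ≤ |A - A| ≤ 13.
Note: 0 ∈ A - A always (from a - a). The set is symmetric: if d ∈ A - A then -d ∈ A - A.
Enumerate nonzero differences d = a - a' with a > a' (then include -d):
Positive differences: {2, 3, 5, 10, 12, 15}
Full difference set: {0} ∪ (positive diffs) ∪ (negative diffs).
|A - A| = 1 + 2·6 = 13 (matches direct enumeration: 13).

|A - A| = 13


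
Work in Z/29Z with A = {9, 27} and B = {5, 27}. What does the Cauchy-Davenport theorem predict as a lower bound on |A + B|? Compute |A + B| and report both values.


Cauchy-Davenport: |A + B| ≥ min(p, |A| + |B| - 1) for A, B nonempty in Z/pZ.
|A| = 2, |B| = 2, p = 29.
CD lower bound = min(29, 2 + 2 - 1) = min(29, 3) = 3.
Compute A + B mod 29 directly:
a = 9: 9+5=14, 9+27=7
a = 27: 27+5=3, 27+27=25
A + B = {3, 7, 14, 25}, so |A + B| = 4.
Verify: 4 ≥ 3? Yes ✓.

CD lower bound = 3, actual |A + B| = 4.


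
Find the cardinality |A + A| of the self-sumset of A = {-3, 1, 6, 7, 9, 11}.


A + A = {a + a' : a, a' ∈ A}; |A| = 6.
General bounds: 2|A| - 1 ≤ |A + A| ≤ |A|(|A|+1)/2, i.e. 11 ≤ |A + A| ≤ 21.
Lower bound 2|A|-1 is attained iff A is an arithmetic progression.
Enumerate sums a + a' for a ≤ a' (symmetric, so this suffices):
a = -3: -3+-3=-6, -3+1=-2, -3+6=3, -3+7=4, -3+9=6, -3+11=8
a = 1: 1+1=2, 1+6=7, 1+7=8, 1+9=10, 1+11=12
a = 6: 6+6=12, 6+7=13, 6+9=15, 6+11=17
a = 7: 7+7=14, 7+9=16, 7+11=18
a = 9: 9+9=18, 9+11=20
a = 11: 11+11=22
Distinct sums: {-6, -2, 2, 3, 4, 6, 7, 8, 10, 12, 13, 14, 15, 16, 17, 18, 20, 22}
|A + A| = 18

|A + A| = 18


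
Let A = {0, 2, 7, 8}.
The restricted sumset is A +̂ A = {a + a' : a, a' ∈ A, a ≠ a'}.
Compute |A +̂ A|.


Restricted sumset: A +̂ A = {a + a' : a ∈ A, a' ∈ A, a ≠ a'}.
Equivalently, take A + A and drop any sum 2a that is achievable ONLY as a + a for a ∈ A (i.e. sums representable only with equal summands).
Enumerate pairs (a, a') with a < a' (symmetric, so each unordered pair gives one sum; this covers all a ≠ a'):
  0 + 2 = 2
  0 + 7 = 7
  0 + 8 = 8
  2 + 7 = 9
  2 + 8 = 10
  7 + 8 = 15
Collected distinct sums: {2, 7, 8, 9, 10, 15}
|A +̂ A| = 6
(Reference bound: |A +̂ A| ≥ 2|A| - 3 for |A| ≥ 2, with |A| = 4 giving ≥ 5.)

|A +̂ A| = 6


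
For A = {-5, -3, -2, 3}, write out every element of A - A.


A - A = {a - a' : a, a' ∈ A}.
Compute a - a' for each ordered pair (a, a'):
a = -5: -5--5=0, -5--3=-2, -5--2=-3, -5-3=-8
a = -3: -3--5=2, -3--3=0, -3--2=-1, -3-3=-6
a = -2: -2--5=3, -2--3=1, -2--2=0, -2-3=-5
a = 3: 3--5=8, 3--3=6, 3--2=5, 3-3=0
Collecting distinct values (and noting 0 appears from a-a):
A - A = {-8, -6, -5, -3, -2, -1, 0, 1, 2, 3, 5, 6, 8}
|A - A| = 13

A - A = {-8, -6, -5, -3, -2, -1, 0, 1, 2, 3, 5, 6, 8}


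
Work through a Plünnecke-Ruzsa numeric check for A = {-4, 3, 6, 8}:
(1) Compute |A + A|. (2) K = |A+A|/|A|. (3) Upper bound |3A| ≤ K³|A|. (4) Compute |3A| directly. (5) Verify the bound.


|A| = 4.
Step 1: Compute A + A by enumerating all 16 pairs.
A + A = {-8, -1, 2, 4, 6, 9, 11, 12, 14, 16}, so |A + A| = 10.
Step 2: Doubling constant K = |A + A|/|A| = 10/4 = 10/4 ≈ 2.5000.
Step 3: Plünnecke-Ruzsa gives |3A| ≤ K³·|A| = (2.5000)³ · 4 ≈ 62.5000.
Step 4: Compute 3A = A + A + A directly by enumerating all triples (a,b,c) ∈ A³; |3A| = 19.
Step 5: Check 19 ≤ 62.5000? Yes ✓.

K = 10/4, Plünnecke-Ruzsa bound K³|A| ≈ 62.5000, |3A| = 19, inequality holds.


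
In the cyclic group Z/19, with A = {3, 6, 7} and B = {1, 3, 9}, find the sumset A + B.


Work in Z/19Z: reduce every sum a + b modulo 19.
Enumerate all 9 pairs:
a = 3: 3+1=4, 3+3=6, 3+9=12
a = 6: 6+1=7, 6+3=9, 6+9=15
a = 7: 7+1=8, 7+3=10, 7+9=16
Distinct residues collected: {4, 6, 7, 8, 9, 10, 12, 15, 16}
|A + B| = 9 (out of 19 total residues).

A + B = {4, 6, 7, 8, 9, 10, 12, 15, 16}


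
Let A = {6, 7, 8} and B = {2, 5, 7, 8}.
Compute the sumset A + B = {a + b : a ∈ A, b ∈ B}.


A + B = {a + b : a ∈ A, b ∈ B}.
Enumerate all |A|·|B| = 3·4 = 12 pairs (a, b) and collect distinct sums.
a = 6: 6+2=8, 6+5=11, 6+7=13, 6+8=14
a = 7: 7+2=9, 7+5=12, 7+7=14, 7+8=15
a = 8: 8+2=10, 8+5=13, 8+7=15, 8+8=16
Collecting distinct sums: A + B = {8, 9, 10, 11, 12, 13, 14, 15, 16}
|A + B| = 9

A + B = {8, 9, 10, 11, 12, 13, 14, 15, 16}


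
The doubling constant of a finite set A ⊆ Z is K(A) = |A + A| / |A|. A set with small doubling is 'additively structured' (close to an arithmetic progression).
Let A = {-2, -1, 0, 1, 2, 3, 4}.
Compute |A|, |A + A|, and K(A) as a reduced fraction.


|A| = 7.
Compute A + A by enumerating all 49 pairs.
A + A = {-4, -3, -2, -1, 0, 1, 2, 3, 4, 5, 6, 7, 8}, so |A + A| = 13.
K = |A + A| / |A| = 13/7 (already in lowest terms) ≈ 1.8571.
Reference: AP of size 7 gives K = 13/7 ≈ 1.8571; a fully generic set of size 7 gives K ≈ 4.0000.

|A| = 7, |A + A| = 13, K = 13/7.


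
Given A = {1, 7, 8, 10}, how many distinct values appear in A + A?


A + A = {a + a' : a, a' ∈ A}; |A| = 4.
General bounds: 2|A| - 1 ≤ |A + A| ≤ |A|(|A|+1)/2, i.e. 7 ≤ |A + A| ≤ 10.
Lower bound 2|A|-1 is attained iff A is an arithmetic progression.
Enumerate sums a + a' for a ≤ a' (symmetric, so this suffices):
a = 1: 1+1=2, 1+7=8, 1+8=9, 1+10=11
a = 7: 7+7=14, 7+8=15, 7+10=17
a = 8: 8+8=16, 8+10=18
a = 10: 10+10=20
Distinct sums: {2, 8, 9, 11, 14, 15, 16, 17, 18, 20}
|A + A| = 10

|A + A| = 10


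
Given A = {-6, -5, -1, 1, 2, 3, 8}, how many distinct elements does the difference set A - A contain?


A - A = {a - a' : a, a' ∈ A}; |A| = 7.
Bounds: 2|A|-1 ≤ |A - A| ≤ |A|² - |A| + 1, i.e. 13 ≤ |A - A| ≤ 43.
Note: 0 ∈ A - A always (from a - a). The set is symmetric: if d ∈ A - A then -d ∈ A - A.
Enumerate nonzero differences d = a - a' with a > a' (then include -d):
Positive differences: {1, 2, 3, 4, 5, 6, 7, 8, 9, 13, 14}
Full difference set: {0} ∪ (positive diffs) ∪ (negative diffs).
|A - A| = 1 + 2·11 = 23 (matches direct enumeration: 23).

|A - A| = 23


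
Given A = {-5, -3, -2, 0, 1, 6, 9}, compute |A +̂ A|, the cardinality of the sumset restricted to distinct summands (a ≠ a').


Restricted sumset: A +̂ A = {a + a' : a ∈ A, a' ∈ A, a ≠ a'}.
Equivalently, take A + A and drop any sum 2a that is achievable ONLY as a + a for a ∈ A (i.e. sums representable only with equal summands).
Enumerate pairs (a, a') with a < a' (symmetric, so each unordered pair gives one sum; this covers all a ≠ a'):
  -5 + -3 = -8
  -5 + -2 = -7
  -5 + 0 = -5
  -5 + 1 = -4
  -5 + 6 = 1
  -5 + 9 = 4
  -3 + -2 = -5
  -3 + 0 = -3
  -3 + 1 = -2
  -3 + 6 = 3
  -3 + 9 = 6
  -2 + 0 = -2
  -2 + 1 = -1
  -2 + 6 = 4
  -2 + 9 = 7
  0 + 1 = 1
  0 + 6 = 6
  0 + 9 = 9
  1 + 6 = 7
  1 + 9 = 10
  6 + 9 = 15
Collected distinct sums: {-8, -7, -5, -4, -3, -2, -1, 1, 3, 4, 6, 7, 9, 10, 15}
|A +̂ A| = 15
(Reference bound: |A +̂ A| ≥ 2|A| - 3 for |A| ≥ 2, with |A| = 7 giving ≥ 11.)

|A +̂ A| = 15


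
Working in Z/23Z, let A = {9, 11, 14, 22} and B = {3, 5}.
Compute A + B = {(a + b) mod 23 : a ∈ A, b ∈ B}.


Work in Z/23Z: reduce every sum a + b modulo 23.
Enumerate all 8 pairs:
a = 9: 9+3=12, 9+5=14
a = 11: 11+3=14, 11+5=16
a = 14: 14+3=17, 14+5=19
a = 22: 22+3=2, 22+5=4
Distinct residues collected: {2, 4, 12, 14, 16, 17, 19}
|A + B| = 7 (out of 23 total residues).

A + B = {2, 4, 12, 14, 16, 17, 19}


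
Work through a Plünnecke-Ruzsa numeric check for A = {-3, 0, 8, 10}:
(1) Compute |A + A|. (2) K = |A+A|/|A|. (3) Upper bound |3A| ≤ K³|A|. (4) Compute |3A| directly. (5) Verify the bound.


|A| = 4.
Step 1: Compute A + A by enumerating all 16 pairs.
A + A = {-6, -3, 0, 5, 7, 8, 10, 16, 18, 20}, so |A + A| = 10.
Step 2: Doubling constant K = |A + A|/|A| = 10/4 = 10/4 ≈ 2.5000.
Step 3: Plünnecke-Ruzsa gives |3A| ≤ K³·|A| = (2.5000)³ · 4 ≈ 62.5000.
Step 4: Compute 3A = A + A + A directly by enumerating all triples (a,b,c) ∈ A³; |3A| = 20.
Step 5: Check 20 ≤ 62.5000? Yes ✓.

K = 10/4, Plünnecke-Ruzsa bound K³|A| ≈ 62.5000, |3A| = 20, inequality holds.


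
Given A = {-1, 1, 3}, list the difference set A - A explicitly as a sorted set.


A - A = {a - a' : a, a' ∈ A}.
Compute a - a' for each ordered pair (a, a'):
a = -1: -1--1=0, -1-1=-2, -1-3=-4
a = 1: 1--1=2, 1-1=0, 1-3=-2
a = 3: 3--1=4, 3-1=2, 3-3=0
Collecting distinct values (and noting 0 appears from a-a):
A - A = {-4, -2, 0, 2, 4}
|A - A| = 5

A - A = {-4, -2, 0, 2, 4}


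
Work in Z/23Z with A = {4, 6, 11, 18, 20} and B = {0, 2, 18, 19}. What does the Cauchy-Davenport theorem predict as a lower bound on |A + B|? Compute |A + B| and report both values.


Cauchy-Davenport: |A + B| ≥ min(p, |A| + |B| - 1) for A, B nonempty in Z/pZ.
|A| = 5, |B| = 4, p = 23.
CD lower bound = min(23, 5 + 4 - 1) = min(23, 8) = 8.
Compute A + B mod 23 directly:
a = 4: 4+0=4, 4+2=6, 4+18=22, 4+19=0
a = 6: 6+0=6, 6+2=8, 6+18=1, 6+19=2
a = 11: 11+0=11, 11+2=13, 11+18=6, 11+19=7
a = 18: 18+0=18, 18+2=20, 18+18=13, 18+19=14
a = 20: 20+0=20, 20+2=22, 20+18=15, 20+19=16
A + B = {0, 1, 2, 4, 6, 7, 8, 11, 13, 14, 15, 16, 18, 20, 22}, so |A + B| = 15.
Verify: 15 ≥ 8? Yes ✓.

CD lower bound = 8, actual |A + B| = 15.


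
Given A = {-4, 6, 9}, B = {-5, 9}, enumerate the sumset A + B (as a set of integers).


A + B = {a + b : a ∈ A, b ∈ B}.
Enumerate all |A|·|B| = 3·2 = 6 pairs (a, b) and collect distinct sums.
a = -4: -4+-5=-9, -4+9=5
a = 6: 6+-5=1, 6+9=15
a = 9: 9+-5=4, 9+9=18
Collecting distinct sums: A + B = {-9, 1, 4, 5, 15, 18}
|A + B| = 6

A + B = {-9, 1, 4, 5, 15, 18}


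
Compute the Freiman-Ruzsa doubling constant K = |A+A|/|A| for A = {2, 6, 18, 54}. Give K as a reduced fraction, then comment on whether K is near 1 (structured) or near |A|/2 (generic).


|A| = 4.
Compute A + A by enumerating all 16 pairs.
A + A = {4, 8, 12, 20, 24, 36, 56, 60, 72, 108}, so |A + A| = 10.
K = |A + A| / |A| = 10/4 = 5/2 ≈ 2.5000.
Reference: AP of size 4 gives K = 7/4 ≈ 1.7500; a fully generic set of size 4 gives K ≈ 2.5000.

|A| = 4, |A + A| = 10, K = 10/4 = 5/2.


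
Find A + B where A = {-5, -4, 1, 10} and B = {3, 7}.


A + B = {a + b : a ∈ A, b ∈ B}.
Enumerate all |A|·|B| = 4·2 = 8 pairs (a, b) and collect distinct sums.
a = -5: -5+3=-2, -5+7=2
a = -4: -4+3=-1, -4+7=3
a = 1: 1+3=4, 1+7=8
a = 10: 10+3=13, 10+7=17
Collecting distinct sums: A + B = {-2, -1, 2, 3, 4, 8, 13, 17}
|A + B| = 8

A + B = {-2, -1, 2, 3, 4, 8, 13, 17}


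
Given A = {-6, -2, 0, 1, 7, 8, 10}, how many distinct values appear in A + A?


A + A = {a + a' : a, a' ∈ A}; |A| = 7.
General bounds: 2|A| - 1 ≤ |A + A| ≤ |A|(|A|+1)/2, i.e. 13 ≤ |A + A| ≤ 28.
Lower bound 2|A|-1 is attained iff A is an arithmetic progression.
Enumerate sums a + a' for a ≤ a' (symmetric, so this suffices):
a = -6: -6+-6=-12, -6+-2=-8, -6+0=-6, -6+1=-5, -6+7=1, -6+8=2, -6+10=4
a = -2: -2+-2=-4, -2+0=-2, -2+1=-1, -2+7=5, -2+8=6, -2+10=8
a = 0: 0+0=0, 0+1=1, 0+7=7, 0+8=8, 0+10=10
a = 1: 1+1=2, 1+7=8, 1+8=9, 1+10=11
a = 7: 7+7=14, 7+8=15, 7+10=17
a = 8: 8+8=16, 8+10=18
a = 10: 10+10=20
Distinct sums: {-12, -8, -6, -5, -4, -2, -1, 0, 1, 2, 4, 5, 6, 7, 8, 9, 10, 11, 14, 15, 16, 17, 18, 20}
|A + A| = 24

|A + A| = 24


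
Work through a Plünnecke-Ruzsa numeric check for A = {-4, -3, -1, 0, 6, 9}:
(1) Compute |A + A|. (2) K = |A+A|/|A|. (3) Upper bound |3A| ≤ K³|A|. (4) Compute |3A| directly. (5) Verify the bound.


|A| = 6.
Step 1: Compute A + A by enumerating all 36 pairs.
A + A = {-8, -7, -6, -5, -4, -3, -2, -1, 0, 2, 3, 5, 6, 8, 9, 12, 15, 18}, so |A + A| = 18.
Step 2: Doubling constant K = |A + A|/|A| = 18/6 = 18/6 ≈ 3.0000.
Step 3: Plünnecke-Ruzsa gives |3A| ≤ K³·|A| = (3.0000)³ · 6 ≈ 162.0000.
Step 4: Compute 3A = A + A + A directly by enumerating all triples (a,b,c) ∈ A³; |3A| = 31.
Step 5: Check 31 ≤ 162.0000? Yes ✓.

K = 18/6, Plünnecke-Ruzsa bound K³|A| ≈ 162.0000, |3A| = 31, inequality holds.


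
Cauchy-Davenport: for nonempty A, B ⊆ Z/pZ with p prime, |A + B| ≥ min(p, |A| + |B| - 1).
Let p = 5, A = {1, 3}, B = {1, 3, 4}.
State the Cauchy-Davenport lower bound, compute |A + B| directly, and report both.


Cauchy-Davenport: |A + B| ≥ min(p, |A| + |B| - 1) for A, B nonempty in Z/pZ.
|A| = 2, |B| = 3, p = 5.
CD lower bound = min(5, 2 + 3 - 1) = min(5, 4) = 4.
Compute A + B mod 5 directly:
a = 1: 1+1=2, 1+3=4, 1+4=0
a = 3: 3+1=4, 3+3=1, 3+4=2
A + B = {0, 1, 2, 4}, so |A + B| = 4.
Verify: 4 ≥ 4? Yes ✓.

CD lower bound = 4, actual |A + B| = 4.


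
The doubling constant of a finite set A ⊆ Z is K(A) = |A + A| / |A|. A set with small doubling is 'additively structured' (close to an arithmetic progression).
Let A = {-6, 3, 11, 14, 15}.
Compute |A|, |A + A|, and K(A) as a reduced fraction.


|A| = 5.
Compute A + A by enumerating all 25 pairs.
A + A = {-12, -3, 5, 6, 8, 9, 14, 17, 18, 22, 25, 26, 28, 29, 30}, so |A + A| = 15.
K = |A + A| / |A| = 15/5 = 3/1 ≈ 3.0000.
Reference: AP of size 5 gives K = 9/5 ≈ 1.8000; a fully generic set of size 5 gives K ≈ 3.0000.

|A| = 5, |A + A| = 15, K = 15/5 = 3/1.


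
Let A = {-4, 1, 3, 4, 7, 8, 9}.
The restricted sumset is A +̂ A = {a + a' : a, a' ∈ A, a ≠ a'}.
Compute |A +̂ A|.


Restricted sumset: A +̂ A = {a + a' : a ∈ A, a' ∈ A, a ≠ a'}.
Equivalently, take A + A and drop any sum 2a that is achievable ONLY as a + a for a ∈ A (i.e. sums representable only with equal summands).
Enumerate pairs (a, a') with a < a' (symmetric, so each unordered pair gives one sum; this covers all a ≠ a'):
  -4 + 1 = -3
  -4 + 3 = -1
  -4 + 4 = 0
  -4 + 7 = 3
  -4 + 8 = 4
  -4 + 9 = 5
  1 + 3 = 4
  1 + 4 = 5
  1 + 7 = 8
  1 + 8 = 9
  1 + 9 = 10
  3 + 4 = 7
  3 + 7 = 10
  3 + 8 = 11
  3 + 9 = 12
  4 + 7 = 11
  4 + 8 = 12
  4 + 9 = 13
  7 + 8 = 15
  7 + 9 = 16
  8 + 9 = 17
Collected distinct sums: {-3, -1, 0, 3, 4, 5, 7, 8, 9, 10, 11, 12, 13, 15, 16, 17}
|A +̂ A| = 16
(Reference bound: |A +̂ A| ≥ 2|A| - 3 for |A| ≥ 2, with |A| = 7 giving ≥ 11.)

|A +̂ A| = 16


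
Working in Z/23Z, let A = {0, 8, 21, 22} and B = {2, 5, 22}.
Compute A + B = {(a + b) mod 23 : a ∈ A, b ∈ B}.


Work in Z/23Z: reduce every sum a + b modulo 23.
Enumerate all 12 pairs:
a = 0: 0+2=2, 0+5=5, 0+22=22
a = 8: 8+2=10, 8+5=13, 8+22=7
a = 21: 21+2=0, 21+5=3, 21+22=20
a = 22: 22+2=1, 22+5=4, 22+22=21
Distinct residues collected: {0, 1, 2, 3, 4, 5, 7, 10, 13, 20, 21, 22}
|A + B| = 12 (out of 23 total residues).

A + B = {0, 1, 2, 3, 4, 5, 7, 10, 13, 20, 21, 22}


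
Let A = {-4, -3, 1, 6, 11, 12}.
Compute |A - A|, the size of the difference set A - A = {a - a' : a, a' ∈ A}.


A - A = {a - a' : a, a' ∈ A}; |A| = 6.
Bounds: 2|A|-1 ≤ |A - A| ≤ |A|² - |A| + 1, i.e. 11 ≤ |A - A| ≤ 31.
Note: 0 ∈ A - A always (from a - a). The set is symmetric: if d ∈ A - A then -d ∈ A - A.
Enumerate nonzero differences d = a - a' with a > a' (then include -d):
Positive differences: {1, 4, 5, 6, 9, 10, 11, 14, 15, 16}
Full difference set: {0} ∪ (positive diffs) ∪ (negative diffs).
|A - A| = 1 + 2·10 = 21 (matches direct enumeration: 21).

|A - A| = 21


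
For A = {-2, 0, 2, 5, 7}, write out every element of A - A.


A - A = {a - a' : a, a' ∈ A}.
Compute a - a' for each ordered pair (a, a'):
a = -2: -2--2=0, -2-0=-2, -2-2=-4, -2-5=-7, -2-7=-9
a = 0: 0--2=2, 0-0=0, 0-2=-2, 0-5=-5, 0-7=-7
a = 2: 2--2=4, 2-0=2, 2-2=0, 2-5=-3, 2-7=-5
a = 5: 5--2=7, 5-0=5, 5-2=3, 5-5=0, 5-7=-2
a = 7: 7--2=9, 7-0=7, 7-2=5, 7-5=2, 7-7=0
Collecting distinct values (and noting 0 appears from a-a):
A - A = {-9, -7, -5, -4, -3, -2, 0, 2, 3, 4, 5, 7, 9}
|A - A| = 13

A - A = {-9, -7, -5, -4, -3, -2, 0, 2, 3, 4, 5, 7, 9}


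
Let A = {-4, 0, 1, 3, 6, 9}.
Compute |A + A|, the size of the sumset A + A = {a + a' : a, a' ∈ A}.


A + A = {a + a' : a, a' ∈ A}; |A| = 6.
General bounds: 2|A| - 1 ≤ |A + A| ≤ |A|(|A|+1)/2, i.e. 11 ≤ |A + A| ≤ 21.
Lower bound 2|A|-1 is attained iff A is an arithmetic progression.
Enumerate sums a + a' for a ≤ a' (symmetric, so this suffices):
a = -4: -4+-4=-8, -4+0=-4, -4+1=-3, -4+3=-1, -4+6=2, -4+9=5
a = 0: 0+0=0, 0+1=1, 0+3=3, 0+6=6, 0+9=9
a = 1: 1+1=2, 1+3=4, 1+6=7, 1+9=10
a = 3: 3+3=6, 3+6=9, 3+9=12
a = 6: 6+6=12, 6+9=15
a = 9: 9+9=18
Distinct sums: {-8, -4, -3, -1, 0, 1, 2, 3, 4, 5, 6, 7, 9, 10, 12, 15, 18}
|A + A| = 17

|A + A| = 17


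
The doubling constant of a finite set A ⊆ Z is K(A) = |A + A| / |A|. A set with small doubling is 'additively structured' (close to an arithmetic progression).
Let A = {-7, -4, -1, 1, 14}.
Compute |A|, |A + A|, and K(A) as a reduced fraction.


|A| = 5.
Compute A + A by enumerating all 25 pairs.
A + A = {-14, -11, -8, -6, -5, -3, -2, 0, 2, 7, 10, 13, 15, 28}, so |A + A| = 14.
K = |A + A| / |A| = 14/5 (already in lowest terms) ≈ 2.8000.
Reference: AP of size 5 gives K = 9/5 ≈ 1.8000; a fully generic set of size 5 gives K ≈ 3.0000.

|A| = 5, |A + A| = 14, K = 14/5.


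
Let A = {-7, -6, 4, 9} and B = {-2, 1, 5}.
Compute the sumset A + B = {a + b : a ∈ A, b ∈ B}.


A + B = {a + b : a ∈ A, b ∈ B}.
Enumerate all |A|·|B| = 4·3 = 12 pairs (a, b) and collect distinct sums.
a = -7: -7+-2=-9, -7+1=-6, -7+5=-2
a = -6: -6+-2=-8, -6+1=-5, -6+5=-1
a = 4: 4+-2=2, 4+1=5, 4+5=9
a = 9: 9+-2=7, 9+1=10, 9+5=14
Collecting distinct sums: A + B = {-9, -8, -6, -5, -2, -1, 2, 5, 7, 9, 10, 14}
|A + B| = 12

A + B = {-9, -8, -6, -5, -2, -1, 2, 5, 7, 9, 10, 14}


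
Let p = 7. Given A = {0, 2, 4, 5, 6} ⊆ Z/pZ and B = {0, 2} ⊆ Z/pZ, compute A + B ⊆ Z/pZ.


Work in Z/7Z: reduce every sum a + b modulo 7.
Enumerate all 10 pairs:
a = 0: 0+0=0, 0+2=2
a = 2: 2+0=2, 2+2=4
a = 4: 4+0=4, 4+2=6
a = 5: 5+0=5, 5+2=0
a = 6: 6+0=6, 6+2=1
Distinct residues collected: {0, 1, 2, 4, 5, 6}
|A + B| = 6 (out of 7 total residues).

A + B = {0, 1, 2, 4, 5, 6}


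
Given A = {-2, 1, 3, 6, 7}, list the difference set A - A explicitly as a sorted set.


A - A = {a - a' : a, a' ∈ A}.
Compute a - a' for each ordered pair (a, a'):
a = -2: -2--2=0, -2-1=-3, -2-3=-5, -2-6=-8, -2-7=-9
a = 1: 1--2=3, 1-1=0, 1-3=-2, 1-6=-5, 1-7=-6
a = 3: 3--2=5, 3-1=2, 3-3=0, 3-6=-3, 3-7=-4
a = 6: 6--2=8, 6-1=5, 6-3=3, 6-6=0, 6-7=-1
a = 7: 7--2=9, 7-1=6, 7-3=4, 7-6=1, 7-7=0
Collecting distinct values (and noting 0 appears from a-a):
A - A = {-9, -8, -6, -5, -4, -3, -2, -1, 0, 1, 2, 3, 4, 5, 6, 8, 9}
|A - A| = 17

A - A = {-9, -8, -6, -5, -4, -3, -2, -1, 0, 1, 2, 3, 4, 5, 6, 8, 9}


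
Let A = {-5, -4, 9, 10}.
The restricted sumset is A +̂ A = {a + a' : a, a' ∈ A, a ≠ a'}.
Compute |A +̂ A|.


Restricted sumset: A +̂ A = {a + a' : a ∈ A, a' ∈ A, a ≠ a'}.
Equivalently, take A + A and drop any sum 2a that is achievable ONLY as a + a for a ∈ A (i.e. sums representable only with equal summands).
Enumerate pairs (a, a') with a < a' (symmetric, so each unordered pair gives one sum; this covers all a ≠ a'):
  -5 + -4 = -9
  -5 + 9 = 4
  -5 + 10 = 5
  -4 + 9 = 5
  -4 + 10 = 6
  9 + 10 = 19
Collected distinct sums: {-9, 4, 5, 6, 19}
|A +̂ A| = 5
(Reference bound: |A +̂ A| ≥ 2|A| - 3 for |A| ≥ 2, with |A| = 4 giving ≥ 5.)

|A +̂ A| = 5


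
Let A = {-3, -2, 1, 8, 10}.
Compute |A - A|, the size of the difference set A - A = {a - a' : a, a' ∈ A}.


A - A = {a - a' : a, a' ∈ A}; |A| = 5.
Bounds: 2|A|-1 ≤ |A - A| ≤ |A|² - |A| + 1, i.e. 9 ≤ |A - A| ≤ 21.
Note: 0 ∈ A - A always (from a - a). The set is symmetric: if d ∈ A - A then -d ∈ A - A.
Enumerate nonzero differences d = a - a' with a > a' (then include -d):
Positive differences: {1, 2, 3, 4, 7, 9, 10, 11, 12, 13}
Full difference set: {0} ∪ (positive diffs) ∪ (negative diffs).
|A - A| = 1 + 2·10 = 21 (matches direct enumeration: 21).

|A - A| = 21


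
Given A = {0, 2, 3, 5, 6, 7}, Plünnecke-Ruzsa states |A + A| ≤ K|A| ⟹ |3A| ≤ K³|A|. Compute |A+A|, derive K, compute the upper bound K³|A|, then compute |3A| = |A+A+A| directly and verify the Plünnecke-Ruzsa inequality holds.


|A| = 6.
Step 1: Compute A + A by enumerating all 36 pairs.
A + A = {0, 2, 3, 4, 5, 6, 7, 8, 9, 10, 11, 12, 13, 14}, so |A + A| = 14.
Step 2: Doubling constant K = |A + A|/|A| = 14/6 = 14/6 ≈ 2.3333.
Step 3: Plünnecke-Ruzsa gives |3A| ≤ K³·|A| = (2.3333)³ · 6 ≈ 76.2222.
Step 4: Compute 3A = A + A + A directly by enumerating all triples (a,b,c) ∈ A³; |3A| = 21.
Step 5: Check 21 ≤ 76.2222? Yes ✓.

K = 14/6, Plünnecke-Ruzsa bound K³|A| ≈ 76.2222, |3A| = 21, inequality holds.


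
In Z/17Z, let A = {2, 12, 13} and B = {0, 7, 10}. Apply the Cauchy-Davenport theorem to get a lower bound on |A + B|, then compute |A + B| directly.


Cauchy-Davenport: |A + B| ≥ min(p, |A| + |B| - 1) for A, B nonempty in Z/pZ.
|A| = 3, |B| = 3, p = 17.
CD lower bound = min(17, 3 + 3 - 1) = min(17, 5) = 5.
Compute A + B mod 17 directly:
a = 2: 2+0=2, 2+7=9, 2+10=12
a = 12: 12+0=12, 12+7=2, 12+10=5
a = 13: 13+0=13, 13+7=3, 13+10=6
A + B = {2, 3, 5, 6, 9, 12, 13}, so |A + B| = 7.
Verify: 7 ≥ 5? Yes ✓.

CD lower bound = 5, actual |A + B| = 7.


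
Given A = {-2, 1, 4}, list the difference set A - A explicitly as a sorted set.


A - A = {a - a' : a, a' ∈ A}.
Compute a - a' for each ordered pair (a, a'):
a = -2: -2--2=0, -2-1=-3, -2-4=-6
a = 1: 1--2=3, 1-1=0, 1-4=-3
a = 4: 4--2=6, 4-1=3, 4-4=0
Collecting distinct values (and noting 0 appears from a-a):
A - A = {-6, -3, 0, 3, 6}
|A - A| = 5

A - A = {-6, -3, 0, 3, 6}


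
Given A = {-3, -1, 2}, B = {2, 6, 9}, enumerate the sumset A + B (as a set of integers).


A + B = {a + b : a ∈ A, b ∈ B}.
Enumerate all |A|·|B| = 3·3 = 9 pairs (a, b) and collect distinct sums.
a = -3: -3+2=-1, -3+6=3, -3+9=6
a = -1: -1+2=1, -1+6=5, -1+9=8
a = 2: 2+2=4, 2+6=8, 2+9=11
Collecting distinct sums: A + B = {-1, 1, 3, 4, 5, 6, 8, 11}
|A + B| = 8

A + B = {-1, 1, 3, 4, 5, 6, 8, 11}


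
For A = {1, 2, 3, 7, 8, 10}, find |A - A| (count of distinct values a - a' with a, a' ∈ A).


A - A = {a - a' : a, a' ∈ A}; |A| = 6.
Bounds: 2|A|-1 ≤ |A - A| ≤ |A|² - |A| + 1, i.e. 11 ≤ |A - A| ≤ 31.
Note: 0 ∈ A - A always (from a - a). The set is symmetric: if d ∈ A - A then -d ∈ A - A.
Enumerate nonzero differences d = a - a' with a > a' (then include -d):
Positive differences: {1, 2, 3, 4, 5, 6, 7, 8, 9}
Full difference set: {0} ∪ (positive diffs) ∪ (negative diffs).
|A - A| = 1 + 2·9 = 19 (matches direct enumeration: 19).

|A - A| = 19


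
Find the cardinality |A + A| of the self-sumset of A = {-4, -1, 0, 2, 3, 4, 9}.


A + A = {a + a' : a, a' ∈ A}; |A| = 7.
General bounds: 2|A| - 1 ≤ |A + A| ≤ |A|(|A|+1)/2, i.e. 13 ≤ |A + A| ≤ 28.
Lower bound 2|A|-1 is attained iff A is an arithmetic progression.
Enumerate sums a + a' for a ≤ a' (symmetric, so this suffices):
a = -4: -4+-4=-8, -4+-1=-5, -4+0=-4, -4+2=-2, -4+3=-1, -4+4=0, -4+9=5
a = -1: -1+-1=-2, -1+0=-1, -1+2=1, -1+3=2, -1+4=3, -1+9=8
a = 0: 0+0=0, 0+2=2, 0+3=3, 0+4=4, 0+9=9
a = 2: 2+2=4, 2+3=5, 2+4=6, 2+9=11
a = 3: 3+3=6, 3+4=7, 3+9=12
a = 4: 4+4=8, 4+9=13
a = 9: 9+9=18
Distinct sums: {-8, -5, -4, -2, -1, 0, 1, 2, 3, 4, 5, 6, 7, 8, 9, 11, 12, 13, 18}
|A + A| = 19

|A + A| = 19


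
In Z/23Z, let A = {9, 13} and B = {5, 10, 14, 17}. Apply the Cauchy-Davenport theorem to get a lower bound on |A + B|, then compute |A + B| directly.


Cauchy-Davenport: |A + B| ≥ min(p, |A| + |B| - 1) for A, B nonempty in Z/pZ.
|A| = 2, |B| = 4, p = 23.
CD lower bound = min(23, 2 + 4 - 1) = min(23, 5) = 5.
Compute A + B mod 23 directly:
a = 9: 9+5=14, 9+10=19, 9+14=0, 9+17=3
a = 13: 13+5=18, 13+10=0, 13+14=4, 13+17=7
A + B = {0, 3, 4, 7, 14, 18, 19}, so |A + B| = 7.
Verify: 7 ≥ 5? Yes ✓.

CD lower bound = 5, actual |A + B| = 7.


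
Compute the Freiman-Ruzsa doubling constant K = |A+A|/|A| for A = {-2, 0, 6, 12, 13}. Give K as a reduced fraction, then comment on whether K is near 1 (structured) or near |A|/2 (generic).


|A| = 5.
Compute A + A by enumerating all 25 pairs.
A + A = {-4, -2, 0, 4, 6, 10, 11, 12, 13, 18, 19, 24, 25, 26}, so |A + A| = 14.
K = |A + A| / |A| = 14/5 (already in lowest terms) ≈ 2.8000.
Reference: AP of size 5 gives K = 9/5 ≈ 1.8000; a fully generic set of size 5 gives K ≈ 3.0000.

|A| = 5, |A + A| = 14, K = 14/5.


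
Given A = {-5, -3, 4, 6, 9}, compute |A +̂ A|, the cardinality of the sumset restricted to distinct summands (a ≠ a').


Restricted sumset: A +̂ A = {a + a' : a ∈ A, a' ∈ A, a ≠ a'}.
Equivalently, take A + A and drop any sum 2a that is achievable ONLY as a + a for a ∈ A (i.e. sums representable only with equal summands).
Enumerate pairs (a, a') with a < a' (symmetric, so each unordered pair gives one sum; this covers all a ≠ a'):
  -5 + -3 = -8
  -5 + 4 = -1
  -5 + 6 = 1
  -5 + 9 = 4
  -3 + 4 = 1
  -3 + 6 = 3
  -3 + 9 = 6
  4 + 6 = 10
  4 + 9 = 13
  6 + 9 = 15
Collected distinct sums: {-8, -1, 1, 3, 4, 6, 10, 13, 15}
|A +̂ A| = 9
(Reference bound: |A +̂ A| ≥ 2|A| - 3 for |A| ≥ 2, with |A| = 5 giving ≥ 7.)

|A +̂ A| = 9


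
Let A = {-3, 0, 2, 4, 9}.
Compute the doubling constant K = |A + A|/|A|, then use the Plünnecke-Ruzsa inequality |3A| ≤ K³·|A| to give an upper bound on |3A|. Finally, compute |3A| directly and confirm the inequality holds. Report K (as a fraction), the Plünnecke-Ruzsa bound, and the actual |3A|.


|A| = 5.
Step 1: Compute A + A by enumerating all 25 pairs.
A + A = {-6, -3, -1, 0, 1, 2, 4, 6, 8, 9, 11, 13, 18}, so |A + A| = 13.
Step 2: Doubling constant K = |A + A|/|A| = 13/5 = 13/5 ≈ 2.6000.
Step 3: Plünnecke-Ruzsa gives |3A| ≤ K³·|A| = (2.6000)³ · 5 ≈ 87.8800.
Step 4: Compute 3A = A + A + A directly by enumerating all triples (a,b,c) ∈ A³; |3A| = 25.
Step 5: Check 25 ≤ 87.8800? Yes ✓.

K = 13/5, Plünnecke-Ruzsa bound K³|A| ≈ 87.8800, |3A| = 25, inequality holds.


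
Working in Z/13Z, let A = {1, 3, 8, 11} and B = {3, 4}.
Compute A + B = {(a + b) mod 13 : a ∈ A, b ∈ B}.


Work in Z/13Z: reduce every sum a + b modulo 13.
Enumerate all 8 pairs:
a = 1: 1+3=4, 1+4=5
a = 3: 3+3=6, 3+4=7
a = 8: 8+3=11, 8+4=12
a = 11: 11+3=1, 11+4=2
Distinct residues collected: {1, 2, 4, 5, 6, 7, 11, 12}
|A + B| = 8 (out of 13 total residues).

A + B = {1, 2, 4, 5, 6, 7, 11, 12}


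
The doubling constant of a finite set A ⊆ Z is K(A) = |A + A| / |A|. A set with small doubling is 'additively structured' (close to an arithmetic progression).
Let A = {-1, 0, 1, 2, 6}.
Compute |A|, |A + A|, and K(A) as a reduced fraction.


|A| = 5.
Compute A + A by enumerating all 25 pairs.
A + A = {-2, -1, 0, 1, 2, 3, 4, 5, 6, 7, 8, 12}, so |A + A| = 12.
K = |A + A| / |A| = 12/5 (already in lowest terms) ≈ 2.4000.
Reference: AP of size 5 gives K = 9/5 ≈ 1.8000; a fully generic set of size 5 gives K ≈ 3.0000.

|A| = 5, |A + A| = 12, K = 12/5.


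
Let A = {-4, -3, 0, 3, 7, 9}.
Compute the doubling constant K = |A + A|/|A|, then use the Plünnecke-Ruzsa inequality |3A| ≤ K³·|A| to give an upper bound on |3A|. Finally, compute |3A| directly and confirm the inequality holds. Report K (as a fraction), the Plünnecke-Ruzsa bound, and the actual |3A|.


|A| = 6.
Step 1: Compute A + A by enumerating all 36 pairs.
A + A = {-8, -7, -6, -4, -3, -1, 0, 3, 4, 5, 6, 7, 9, 10, 12, 14, 16, 18}, so |A + A| = 18.
Step 2: Doubling constant K = |A + A|/|A| = 18/6 = 18/6 ≈ 3.0000.
Step 3: Plünnecke-Ruzsa gives |3A| ≤ K³·|A| = (3.0000)³ · 6 ≈ 162.0000.
Step 4: Compute 3A = A + A + A directly by enumerating all triples (a,b,c) ∈ A³; |3A| = 35.
Step 5: Check 35 ≤ 162.0000? Yes ✓.

K = 18/6, Plünnecke-Ruzsa bound K³|A| ≈ 162.0000, |3A| = 35, inequality holds.


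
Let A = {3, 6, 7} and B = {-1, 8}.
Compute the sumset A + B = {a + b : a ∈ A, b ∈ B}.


A + B = {a + b : a ∈ A, b ∈ B}.
Enumerate all |A|·|B| = 3·2 = 6 pairs (a, b) and collect distinct sums.
a = 3: 3+-1=2, 3+8=11
a = 6: 6+-1=5, 6+8=14
a = 7: 7+-1=6, 7+8=15
Collecting distinct sums: A + B = {2, 5, 6, 11, 14, 15}
|A + B| = 6

A + B = {2, 5, 6, 11, 14, 15}


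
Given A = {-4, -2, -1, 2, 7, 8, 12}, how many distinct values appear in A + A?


A + A = {a + a' : a, a' ∈ A}; |A| = 7.
General bounds: 2|A| - 1 ≤ |A + A| ≤ |A|(|A|+1)/2, i.e. 13 ≤ |A + A| ≤ 28.
Lower bound 2|A|-1 is attained iff A is an arithmetic progression.
Enumerate sums a + a' for a ≤ a' (symmetric, so this suffices):
a = -4: -4+-4=-8, -4+-2=-6, -4+-1=-5, -4+2=-2, -4+7=3, -4+8=4, -4+12=8
a = -2: -2+-2=-4, -2+-1=-3, -2+2=0, -2+7=5, -2+8=6, -2+12=10
a = -1: -1+-1=-2, -1+2=1, -1+7=6, -1+8=7, -1+12=11
a = 2: 2+2=4, 2+7=9, 2+8=10, 2+12=14
a = 7: 7+7=14, 7+8=15, 7+12=19
a = 8: 8+8=16, 8+12=20
a = 12: 12+12=24
Distinct sums: {-8, -6, -5, -4, -3, -2, 0, 1, 3, 4, 5, 6, 7, 8, 9, 10, 11, 14, 15, 16, 19, 20, 24}
|A + A| = 23

|A + A| = 23


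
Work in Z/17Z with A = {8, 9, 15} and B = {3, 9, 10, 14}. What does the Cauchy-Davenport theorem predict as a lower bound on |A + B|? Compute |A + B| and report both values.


Cauchy-Davenport: |A + B| ≥ min(p, |A| + |B| - 1) for A, B nonempty in Z/pZ.
|A| = 3, |B| = 4, p = 17.
CD lower bound = min(17, 3 + 4 - 1) = min(17, 6) = 6.
Compute A + B mod 17 directly:
a = 8: 8+3=11, 8+9=0, 8+10=1, 8+14=5
a = 9: 9+3=12, 9+9=1, 9+10=2, 9+14=6
a = 15: 15+3=1, 15+9=7, 15+10=8, 15+14=12
A + B = {0, 1, 2, 5, 6, 7, 8, 11, 12}, so |A + B| = 9.
Verify: 9 ≥ 6? Yes ✓.

CD lower bound = 6, actual |A + B| = 9.


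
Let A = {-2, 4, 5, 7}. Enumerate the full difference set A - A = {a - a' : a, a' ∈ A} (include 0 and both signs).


A - A = {a - a' : a, a' ∈ A}.
Compute a - a' for each ordered pair (a, a'):
a = -2: -2--2=0, -2-4=-6, -2-5=-7, -2-7=-9
a = 4: 4--2=6, 4-4=0, 4-5=-1, 4-7=-3
a = 5: 5--2=7, 5-4=1, 5-5=0, 5-7=-2
a = 7: 7--2=9, 7-4=3, 7-5=2, 7-7=0
Collecting distinct values (and noting 0 appears from a-a):
A - A = {-9, -7, -6, -3, -2, -1, 0, 1, 2, 3, 6, 7, 9}
|A - A| = 13

A - A = {-9, -7, -6, -3, -2, -1, 0, 1, 2, 3, 6, 7, 9}


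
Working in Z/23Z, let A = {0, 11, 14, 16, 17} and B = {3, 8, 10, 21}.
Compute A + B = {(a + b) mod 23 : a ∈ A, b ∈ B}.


Work in Z/23Z: reduce every sum a + b modulo 23.
Enumerate all 20 pairs:
a = 0: 0+3=3, 0+8=8, 0+10=10, 0+21=21
a = 11: 11+3=14, 11+8=19, 11+10=21, 11+21=9
a = 14: 14+3=17, 14+8=22, 14+10=1, 14+21=12
a = 16: 16+3=19, 16+8=1, 16+10=3, 16+21=14
a = 17: 17+3=20, 17+8=2, 17+10=4, 17+21=15
Distinct residues collected: {1, 2, 3, 4, 8, 9, 10, 12, 14, 15, 17, 19, 20, 21, 22}
|A + B| = 15 (out of 23 total residues).

A + B = {1, 2, 3, 4, 8, 9, 10, 12, 14, 15, 17, 19, 20, 21, 22}


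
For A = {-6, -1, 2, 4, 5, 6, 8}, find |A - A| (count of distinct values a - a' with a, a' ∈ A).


A - A = {a - a' : a, a' ∈ A}; |A| = 7.
Bounds: 2|A|-1 ≤ |A - A| ≤ |A|² - |A| + 1, i.e. 13 ≤ |A - A| ≤ 43.
Note: 0 ∈ A - A always (from a - a). The set is symmetric: if d ∈ A - A then -d ∈ A - A.
Enumerate nonzero differences d = a - a' with a > a' (then include -d):
Positive differences: {1, 2, 3, 4, 5, 6, 7, 8, 9, 10, 11, 12, 14}
Full difference set: {0} ∪ (positive diffs) ∪ (negative diffs).
|A - A| = 1 + 2·13 = 27 (matches direct enumeration: 27).

|A - A| = 27


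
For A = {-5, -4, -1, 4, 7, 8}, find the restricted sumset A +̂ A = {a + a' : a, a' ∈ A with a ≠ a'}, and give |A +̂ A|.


Restricted sumset: A +̂ A = {a + a' : a ∈ A, a' ∈ A, a ≠ a'}.
Equivalently, take A + A and drop any sum 2a that is achievable ONLY as a + a for a ∈ A (i.e. sums representable only with equal summands).
Enumerate pairs (a, a') with a < a' (symmetric, so each unordered pair gives one sum; this covers all a ≠ a'):
  -5 + -4 = -9
  -5 + -1 = -6
  -5 + 4 = -1
  -5 + 7 = 2
  -5 + 8 = 3
  -4 + -1 = -5
  -4 + 4 = 0
  -4 + 7 = 3
  -4 + 8 = 4
  -1 + 4 = 3
  -1 + 7 = 6
  -1 + 8 = 7
  4 + 7 = 11
  4 + 8 = 12
  7 + 8 = 15
Collected distinct sums: {-9, -6, -5, -1, 0, 2, 3, 4, 6, 7, 11, 12, 15}
|A +̂ A| = 13
(Reference bound: |A +̂ A| ≥ 2|A| - 3 for |A| ≥ 2, with |A| = 6 giving ≥ 9.)

|A +̂ A| = 13


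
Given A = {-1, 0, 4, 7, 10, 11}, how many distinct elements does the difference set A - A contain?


A - A = {a - a' : a, a' ∈ A}; |A| = 6.
Bounds: 2|A|-1 ≤ |A - A| ≤ |A|² - |A| + 1, i.e. 11 ≤ |A - A| ≤ 31.
Note: 0 ∈ A - A always (from a - a). The set is symmetric: if d ∈ A - A then -d ∈ A - A.
Enumerate nonzero differences d = a - a' with a > a' (then include -d):
Positive differences: {1, 3, 4, 5, 6, 7, 8, 10, 11, 12}
Full difference set: {0} ∪ (positive diffs) ∪ (negative diffs).
|A - A| = 1 + 2·10 = 21 (matches direct enumeration: 21).

|A - A| = 21


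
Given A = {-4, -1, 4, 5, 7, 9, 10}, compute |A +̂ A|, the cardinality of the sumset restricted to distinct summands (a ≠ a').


Restricted sumset: A +̂ A = {a + a' : a ∈ A, a' ∈ A, a ≠ a'}.
Equivalently, take A + A and drop any sum 2a that is achievable ONLY as a + a for a ∈ A (i.e. sums representable only with equal summands).
Enumerate pairs (a, a') with a < a' (symmetric, so each unordered pair gives one sum; this covers all a ≠ a'):
  -4 + -1 = -5
  -4 + 4 = 0
  -4 + 5 = 1
  -4 + 7 = 3
  -4 + 9 = 5
  -4 + 10 = 6
  -1 + 4 = 3
  -1 + 5 = 4
  -1 + 7 = 6
  -1 + 9 = 8
  -1 + 10 = 9
  4 + 5 = 9
  4 + 7 = 11
  4 + 9 = 13
  4 + 10 = 14
  5 + 7 = 12
  5 + 9 = 14
  5 + 10 = 15
  7 + 9 = 16
  7 + 10 = 17
  9 + 10 = 19
Collected distinct sums: {-5, 0, 1, 3, 4, 5, 6, 8, 9, 11, 12, 13, 14, 15, 16, 17, 19}
|A +̂ A| = 17
(Reference bound: |A +̂ A| ≥ 2|A| - 3 for |A| ≥ 2, with |A| = 7 giving ≥ 11.)

|A +̂ A| = 17


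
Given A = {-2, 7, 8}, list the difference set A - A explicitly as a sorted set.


A - A = {a - a' : a, a' ∈ A}.
Compute a - a' for each ordered pair (a, a'):
a = -2: -2--2=0, -2-7=-9, -2-8=-10
a = 7: 7--2=9, 7-7=0, 7-8=-1
a = 8: 8--2=10, 8-7=1, 8-8=0
Collecting distinct values (and noting 0 appears from a-a):
A - A = {-10, -9, -1, 0, 1, 9, 10}
|A - A| = 7

A - A = {-10, -9, -1, 0, 1, 9, 10}


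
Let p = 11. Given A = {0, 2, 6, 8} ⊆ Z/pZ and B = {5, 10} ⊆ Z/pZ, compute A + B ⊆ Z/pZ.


Work in Z/11Z: reduce every sum a + b modulo 11.
Enumerate all 8 pairs:
a = 0: 0+5=5, 0+10=10
a = 2: 2+5=7, 2+10=1
a = 6: 6+5=0, 6+10=5
a = 8: 8+5=2, 8+10=7
Distinct residues collected: {0, 1, 2, 5, 7, 10}
|A + B| = 6 (out of 11 total residues).

A + B = {0, 1, 2, 5, 7, 10}


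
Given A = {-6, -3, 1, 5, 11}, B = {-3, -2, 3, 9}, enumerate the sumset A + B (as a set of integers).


A + B = {a + b : a ∈ A, b ∈ B}.
Enumerate all |A|·|B| = 5·4 = 20 pairs (a, b) and collect distinct sums.
a = -6: -6+-3=-9, -6+-2=-8, -6+3=-3, -6+9=3
a = -3: -3+-3=-6, -3+-2=-5, -3+3=0, -3+9=6
a = 1: 1+-3=-2, 1+-2=-1, 1+3=4, 1+9=10
a = 5: 5+-3=2, 5+-2=3, 5+3=8, 5+9=14
a = 11: 11+-3=8, 11+-2=9, 11+3=14, 11+9=20
Collecting distinct sums: A + B = {-9, -8, -6, -5, -3, -2, -1, 0, 2, 3, 4, 6, 8, 9, 10, 14, 20}
|A + B| = 17

A + B = {-9, -8, -6, -5, -3, -2, -1, 0, 2, 3, 4, 6, 8, 9, 10, 14, 20}


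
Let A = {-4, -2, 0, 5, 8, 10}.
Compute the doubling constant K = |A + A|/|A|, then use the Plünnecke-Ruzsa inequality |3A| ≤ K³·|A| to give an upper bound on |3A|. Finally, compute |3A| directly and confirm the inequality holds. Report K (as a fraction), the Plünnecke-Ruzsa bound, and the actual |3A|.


|A| = 6.
Step 1: Compute A + A by enumerating all 36 pairs.
A + A = {-8, -6, -4, -2, 0, 1, 3, 4, 5, 6, 8, 10, 13, 15, 16, 18, 20}, so |A + A| = 17.
Step 2: Doubling constant K = |A + A|/|A| = 17/6 = 17/6 ≈ 2.8333.
Step 3: Plünnecke-Ruzsa gives |3A| ≤ K³·|A| = (2.8333)³ · 6 ≈ 136.4722.
Step 4: Compute 3A = A + A + A directly by enumerating all triples (a,b,c) ∈ A³; |3A| = 33.
Step 5: Check 33 ≤ 136.4722? Yes ✓.

K = 17/6, Plünnecke-Ruzsa bound K³|A| ≈ 136.4722, |3A| = 33, inequality holds.


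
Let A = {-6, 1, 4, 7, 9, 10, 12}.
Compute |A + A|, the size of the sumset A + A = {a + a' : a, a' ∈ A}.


A + A = {a + a' : a, a' ∈ A}; |A| = 7.
General bounds: 2|A| - 1 ≤ |A + A| ≤ |A|(|A|+1)/2, i.e. 13 ≤ |A + A| ≤ 28.
Lower bound 2|A|-1 is attained iff A is an arithmetic progression.
Enumerate sums a + a' for a ≤ a' (symmetric, so this suffices):
a = -6: -6+-6=-12, -6+1=-5, -6+4=-2, -6+7=1, -6+9=3, -6+10=4, -6+12=6
a = 1: 1+1=2, 1+4=5, 1+7=8, 1+9=10, 1+10=11, 1+12=13
a = 4: 4+4=8, 4+7=11, 4+9=13, 4+10=14, 4+12=16
a = 7: 7+7=14, 7+9=16, 7+10=17, 7+12=19
a = 9: 9+9=18, 9+10=19, 9+12=21
a = 10: 10+10=20, 10+12=22
a = 12: 12+12=24
Distinct sums: {-12, -5, -2, 1, 2, 3, 4, 5, 6, 8, 10, 11, 13, 14, 16, 17, 18, 19, 20, 21, 22, 24}
|A + A| = 22

|A + A| = 22


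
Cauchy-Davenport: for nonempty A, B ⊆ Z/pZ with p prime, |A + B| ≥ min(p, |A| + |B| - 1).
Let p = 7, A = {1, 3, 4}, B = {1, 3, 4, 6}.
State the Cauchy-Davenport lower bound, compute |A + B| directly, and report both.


Cauchy-Davenport: |A + B| ≥ min(p, |A| + |B| - 1) for A, B nonempty in Z/pZ.
|A| = 3, |B| = 4, p = 7.
CD lower bound = min(7, 3 + 4 - 1) = min(7, 6) = 6.
Compute A + B mod 7 directly:
a = 1: 1+1=2, 1+3=4, 1+4=5, 1+6=0
a = 3: 3+1=4, 3+3=6, 3+4=0, 3+6=2
a = 4: 4+1=5, 4+3=0, 4+4=1, 4+6=3
A + B = {0, 1, 2, 3, 4, 5, 6}, so |A + B| = 7.
Verify: 7 ≥ 6? Yes ✓.

CD lower bound = 6, actual |A + B| = 7.
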